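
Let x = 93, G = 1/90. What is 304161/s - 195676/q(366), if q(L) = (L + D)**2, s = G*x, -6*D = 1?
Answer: 43963440686334/149358775 ≈ 2.9435e+5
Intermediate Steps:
G = 1/90 ≈ 0.011111
D = -1/6 (D = -1/6*1 = -1/6 ≈ -0.16667)
s = 31/30 (s = (1/90)*93 = 31/30 ≈ 1.0333)
q(L) = (-1/6 + L)**2 (q(L) = (L - 1/6)**2 = (-1/6 + L)**2)
304161/s - 195676/q(366) = 304161/(31/30) - 195676*36/(-1 + 6*366)**2 = 304161*(30/31) - 195676*36/(-1 + 2196)**2 = 9124830/31 - 195676/((1/36)*2195**2) = 9124830/31 - 195676/((1/36)*4818025) = 9124830/31 - 195676/4818025/36 = 9124830/31 - 195676*36/4818025 = 9124830/31 - 7044336/4818025 = 43963440686334/149358775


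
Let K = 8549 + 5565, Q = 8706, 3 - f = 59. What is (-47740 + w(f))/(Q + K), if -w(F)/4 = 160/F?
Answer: -16705/7987 ≈ -2.0915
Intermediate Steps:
f = -56 (f = 3 - 1*59 = 3 - 59 = -56)
w(F) = -640/F
K = 14114
(-47740 + w(f))/(Q + K) = (-47740 - 640/(-56))/(8706 + 14114) = (-47740 - 640*(-1/56))/22820 = (-47740 + 80/7)*(1/22820) = -334100/7*1/22820 = -16705/7987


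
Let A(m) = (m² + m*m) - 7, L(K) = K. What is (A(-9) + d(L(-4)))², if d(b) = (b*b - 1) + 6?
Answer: 30976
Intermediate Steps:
d(b) = 5 + b² (d(b) = (b² - 1) + 6 = (-1 + b²) + 6 = 5 + b²)
A(m) = -7 + 2*m² (A(m) = (m² + m²) - 7 = 2*m² - 7 = -7 + 2*m²)
(A(-9) + d(L(-4)))² = ((-7 + 2*(-9)²) + (5 + (-4)²))² = ((-7 + 2*81) + (5 + 16))² = ((-7 + 162) + 21)² = (155 + 21)² = 176² = 30976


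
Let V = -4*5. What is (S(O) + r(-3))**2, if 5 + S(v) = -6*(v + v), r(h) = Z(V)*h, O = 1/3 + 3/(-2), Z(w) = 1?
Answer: 36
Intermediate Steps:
V = -20
O = -7/6 (O = 1*(1/3) + 3*(-1/2) = 1/3 - 3/2 = -7/6 ≈ -1.1667)
r(h) = h (r(h) = 1*h = h)
S(v) = -5 - 12*v (S(v) = -5 - 6*(v + v) = -5 - 12*v)
(S(O) + r(-3))**2 = ((-5 - 12*(-7/6)) - 3)**2 = ((-5 + 14) - 3)**2 = (9 - 3)**2 = 6**2 = 36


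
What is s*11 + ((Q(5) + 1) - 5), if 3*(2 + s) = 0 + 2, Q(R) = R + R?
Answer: -26/3 ≈ -8.6667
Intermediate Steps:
Q(R) = 2*R
s = -4/3 (s = -2 + (0 + 2)/3 = -2 + (1/3)*2 = -2 + 2/3 = -4/3 ≈ -1.3333)
s*11 + ((Q(5) + 1) - 5) = -4/3*11 + ((2*5 + 1) - 5) = -44/3 + ((10 + 1) - 5) = -44/3 + (11 - 5) = -44/3 + 6 = -26/3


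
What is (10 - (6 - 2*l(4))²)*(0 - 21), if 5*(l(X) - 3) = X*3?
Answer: 6846/25 ≈ 273.84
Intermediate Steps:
l(X) = 3 + 3*X/5 (l(X) = 3 + (X*3)/5 = 3 + (3*X)/5 = 3 + 3*X/5)
(10 - (6 - 2*l(4))²)*(0 - 21) = (10 - (6 - 2*(3 + (⅗)*4))²)*(0 - 21) = (10 - (6 - 2*(3 + 12/5))²)*(-21) = (10 - (6 - 2*27/5)²)*(-21) = (10 - (6 - 54/5)²)*(-21) = (10 - (-24/5)²)*(-21) = (10 - 1*576/25)*(-21) = (10 - 576/25)*(-21) = -326/25*(-21) = 6846/25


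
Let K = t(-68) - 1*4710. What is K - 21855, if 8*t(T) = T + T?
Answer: -26582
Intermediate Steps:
t(T) = T/4 (t(T) = (T + T)/8 = (2*T)/8 = T/4)
K = -4727 (K = (¼)*(-68) - 1*4710 = -17 - 4710 = -4727)
K - 21855 = -4727 - 21855 = -26582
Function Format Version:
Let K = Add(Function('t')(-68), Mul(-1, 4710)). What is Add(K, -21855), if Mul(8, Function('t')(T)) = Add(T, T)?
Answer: -26582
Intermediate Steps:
Function('t')(T) = Mul(Rational(1, 4), T) (Function('t')(T) = Mul(Rational(1, 8), Add(T, T)) = Mul(Rational(1, 8), Mul(2, T)) = Mul(Rational(1, 4), T))
K = -4727 (K = Add(Mul(Rational(1, 4), -68), Mul(-1, 4710)) = Add(-17, -4710) = -4727)
Add(K, -21855) = Add(-4727, -21855) = -26582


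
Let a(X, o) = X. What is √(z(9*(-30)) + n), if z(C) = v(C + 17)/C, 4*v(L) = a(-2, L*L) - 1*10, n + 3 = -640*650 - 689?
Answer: I*√375022790/30 ≈ 645.52*I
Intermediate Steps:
n = -416692 (n = -3 + (-640*650 - 689) = -3 + (-416000 - 689) = -3 - 416689 = -416692)
v(L) = -3 (v(L) = (-2 - 1*10)/4 = (-2 - 10)/4 = (¼)*(-12) = -3)
z(C) = -3/C
√(z(9*(-30)) + n) = √(-3/(9*(-30)) - 416692) = √(-3/(-270) - 416692) = √(-3*(-1/270) - 416692) = √(1/90 - 416692) = √(-37502279/90) = I*√375022790/30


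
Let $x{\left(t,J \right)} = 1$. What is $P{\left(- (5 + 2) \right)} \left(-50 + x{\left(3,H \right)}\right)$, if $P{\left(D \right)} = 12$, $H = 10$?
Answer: $-588$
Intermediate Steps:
$P{\left(- (5 + 2) \right)} \left(-50 + x{\left(3,H \right)}\right) = 12 \left(-50 + 1\right) = 12 \left(-49\right) = -588$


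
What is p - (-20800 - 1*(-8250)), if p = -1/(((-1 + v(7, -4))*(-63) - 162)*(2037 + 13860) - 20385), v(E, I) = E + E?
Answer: 195972542101/15615342 ≈ 12550.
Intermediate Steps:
v(E, I) = 2*E
p = 1/15615342 (p = -1/(((-1 + 2*7)*(-63) - 162)*(2037 + 13860) - 20385) = -1/(((-1 + 14)*(-63) - 162)*15897 - 20385) = -1/((13*(-63) - 162)*15897 - 20385) = -1/((-819 - 162)*15897 - 20385) = -1/(-981*15897 - 20385) = -1/(-15594957 - 20385) = -1/(-15615342) = -1*(-1/15615342) = 1/15615342 ≈ 6.4040e-8)
p - (-20800 - 1*(-8250)) = 1/15615342 - (-20800 - 1*(-8250)) = 1/15615342 - (-20800 + 8250) = 1/15615342 - 1*(-12550) = 1/15615342 + 12550 = 195972542101/15615342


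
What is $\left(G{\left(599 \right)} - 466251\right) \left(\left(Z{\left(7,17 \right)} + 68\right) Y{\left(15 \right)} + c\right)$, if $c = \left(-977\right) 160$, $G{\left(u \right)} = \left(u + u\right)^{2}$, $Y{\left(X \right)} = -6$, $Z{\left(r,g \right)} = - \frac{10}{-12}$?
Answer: $-151866910549$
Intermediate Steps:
$Z{\left(r,g \right)} = \frac{5}{6}$ ($Z{\left(r,g \right)} = \left(-10\right) \left(- \frac{1}{12}\right) = \frac{5}{6}$)
$G{\left(u \right)} = 4 u^{2}$ ($G{\left(u \right)} = \left(2 u\right)^{2} = 4 u^{2}$)
$c = -156320$
$\left(G{\left(599 \right)} - 466251\right) \left(\left(Z{\left(7,17 \right)} + 68\right) Y{\left(15 \right)} + c\right) = \left(4 \cdot 599^{2} - 466251\right) \left(\left(\frac{5}{6} + 68\right) \left(-6\right) - 156320\right) = \left(4 \cdot 358801 - 466251\right) \left(\frac{413}{6} \left(-6\right) - 156320\right) = \left(1435204 - 466251\right) \left(-413 - 156320\right) = 968953 \left(-156733\right) = -151866910549$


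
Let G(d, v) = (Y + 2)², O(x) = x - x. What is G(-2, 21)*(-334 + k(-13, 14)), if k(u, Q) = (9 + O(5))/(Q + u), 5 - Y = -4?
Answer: -39325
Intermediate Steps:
Y = 9 (Y = 5 - 1*(-4) = 5 + 4 = 9)
O(x) = 0
G(d, v) = 121 (G(d, v) = (9 + 2)² = 11² = 121)
k(u, Q) = 9/(Q + u) (k(u, Q) = (9 + 0)/(Q + u) = 9/(Q + u))
G(-2, 21)*(-334 + k(-13, 14)) = 121*(-334 + 9/(14 - 13)) = 121*(-334 + 9/1) = 121*(-334 + 9*1) = 121*(-334 + 9) = 121*(-325) = -39325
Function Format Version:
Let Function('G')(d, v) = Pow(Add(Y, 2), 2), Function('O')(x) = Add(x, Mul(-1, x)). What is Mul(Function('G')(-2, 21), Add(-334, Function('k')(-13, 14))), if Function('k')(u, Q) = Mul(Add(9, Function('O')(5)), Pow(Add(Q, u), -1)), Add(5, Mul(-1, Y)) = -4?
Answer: -39325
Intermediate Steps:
Y = 9 (Y = Add(5, Mul(-1, -4)) = Add(5, 4) = 9)
Function('O')(x) = 0
Function('G')(d, v) = 121 (Function('G')(d, v) = Pow(Add(9, 2), 2) = Pow(11, 2) = 121)
Function('k')(u, Q) = Mul(9, Pow(Add(Q, u), -1)) (Function('k')(u, Q) = Mul(Add(9, 0), Pow(Add(Q, u), -1)) = Mul(9, Pow(Add(Q, u), -1)))
Mul(Function('G')(-2, 21), Add(-334, Function('k')(-13, 14))) = Mul(121, Add(-334, Mul(9, Pow(Add(14, -13), -1)))) = Mul(121, Add(-334, Mul(9, Pow(1, -1)))) = Mul(121, Add(-334, Mul(9, 1))) = Mul(121, Add(-334, 9)) = Mul(121, -325) = -39325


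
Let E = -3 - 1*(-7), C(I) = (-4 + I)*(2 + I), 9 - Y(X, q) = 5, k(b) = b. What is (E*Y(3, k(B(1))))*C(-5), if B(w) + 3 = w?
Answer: 432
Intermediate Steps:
B(w) = -3 + w
Y(X, q) = 4 (Y(X, q) = 9 - 1*5 = 9 - 5 = 4)
E = 4 (E = -3 + 7 = 4)
(E*Y(3, k(B(1))))*C(-5) = (4*4)*(-8 + (-5)² - 2*(-5)) = 16*(-8 + 25 + 10) = 16*27 = 432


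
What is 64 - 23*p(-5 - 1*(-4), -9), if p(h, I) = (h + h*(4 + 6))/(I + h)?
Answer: 387/10 ≈ 38.700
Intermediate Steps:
p(h, I) = 11*h/(I + h) (p(h, I) = (h + h*10)/(I + h) = (h + 10*h)/(I + h) = (11*h)/(I + h) = 11*h/(I + h))
64 - 23*p(-5 - 1*(-4), -9) = 64 - 253*(-5 - 1*(-4))/(-9 + (-5 - 1*(-4))) = 64 - 253*(-5 + 4)/(-9 + (-5 + 4)) = 64 - 253*(-1)/(-9 - 1) = 64 - 253*(-1)/(-10) = 64 - 253*(-1)*(-1)/10 = 64 - 23*11/10 = 64 - 253/10 = 387/10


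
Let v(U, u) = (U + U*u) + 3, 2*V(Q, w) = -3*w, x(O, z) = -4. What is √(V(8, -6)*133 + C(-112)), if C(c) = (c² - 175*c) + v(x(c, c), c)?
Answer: 2*√8447 ≈ 183.82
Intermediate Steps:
V(Q, w) = -3*w/2 (V(Q, w) = (-3*w)/2 = -3*w/2)
v(U, u) = 3 + U + U*u
C(c) = -1 + c² - 179*c (C(c) = (c² - 175*c) + (3 - 4 - 4*c) = (c² - 175*c) + (-1 - 4*c) = -1 + c² - 179*c)
√(V(8, -6)*133 + C(-112)) = √(-3/2*(-6)*133 + (-1 + (-112)² - 179*(-112))) = √(9*133 + (-1 + 12544 + 20048)) = √(1197 + 32591) = √33788 = 2*√8447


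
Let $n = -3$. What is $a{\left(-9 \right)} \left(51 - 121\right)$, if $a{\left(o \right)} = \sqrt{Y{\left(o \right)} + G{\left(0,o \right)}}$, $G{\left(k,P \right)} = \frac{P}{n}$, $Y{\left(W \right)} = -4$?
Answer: $- 70 i \approx - 70.0 i$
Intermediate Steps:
$G{\left(k,P \right)} = - \frac{P}{3}$ ($G{\left(k,P \right)} = \frac{P}{-3} = P \left(- \frac{1}{3}\right) = - \frac{P}{3}$)
$a{\left(o \right)} = \sqrt{-4 - \frac{o}{3}}$
$a{\left(-9 \right)} \left(51 - 121\right) = \frac{\sqrt{-36 - -27}}{3} \left(51 - 121\right) = \frac{\sqrt{-36 + 27}}{3} \left(-70\right) = \frac{\sqrt{-9}}{3} \left(-70\right) = \frac{3 i}{3} \left(-70\right) = i \left(-70\right) = - 70 i$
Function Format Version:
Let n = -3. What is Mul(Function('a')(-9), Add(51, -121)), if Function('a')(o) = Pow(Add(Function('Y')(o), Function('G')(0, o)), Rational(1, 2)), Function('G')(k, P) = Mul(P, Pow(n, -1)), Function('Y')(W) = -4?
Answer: Mul(-70, I) ≈ Mul(-70.000, I)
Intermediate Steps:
Function('G')(k, P) = Mul(Rational(-1, 3), P) (Function('G')(k, P) = Mul(P, Pow(-3, -1)) = Mul(P, Rational(-1, 3)) = Mul(Rational(-1, 3), P))
Function('a')(o) = Pow(Add(-4, Mul(Rational(-1, 3), o)), Rational(1, 2))
Mul(Function('a')(-9), Add(51, -121)) = Mul(Mul(Rational(1, 3), Pow(Add(-36, Mul(-3, -9)), Rational(1, 2))), Add(51, -121)) = Mul(Mul(Rational(1, 3), Pow(Add(-36, 27), Rational(1, 2))), -70) = Mul(Mul(Rational(1, 3), Pow(-9, Rational(1, 2))), -70) = Mul(Mul(Rational(1, 3), Mul(3, I)), -70) = Mul(I, -70) = Mul(-70, I)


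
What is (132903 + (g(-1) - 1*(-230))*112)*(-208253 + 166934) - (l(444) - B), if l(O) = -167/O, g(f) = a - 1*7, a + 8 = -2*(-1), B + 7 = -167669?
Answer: -2884136846629/444 ≈ -6.4958e+9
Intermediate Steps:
B = -167676 (B = -7 - 167669 = -167676)
a = -6 (a = -8 - 2*(-1) = -8 + 2 = -6)
g(f) = -13 (g(f) = -6 - 1*7 = -6 - 7 = -13)
(132903 + (g(-1) - 1*(-230))*112)*(-208253 + 166934) - (l(444) - B) = (132903 + (-13 - 1*(-230))*112)*(-208253 + 166934) - (-167/444 - 1*(-167676)) = (132903 + (-13 + 230)*112)*(-41319) - (-167*1/444 + 167676) = (132903 + 217*112)*(-41319) - (-167/444 + 167676) = (132903 + 24304)*(-41319) - 1*74447977/444 = 157207*(-41319) - 74447977/444 = -6495636033 - 74447977/444 = -2884136846629/444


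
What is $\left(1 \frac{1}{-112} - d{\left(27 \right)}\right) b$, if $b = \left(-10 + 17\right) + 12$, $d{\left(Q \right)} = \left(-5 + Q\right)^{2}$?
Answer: $- \frac{1029971}{112} \approx -9196.2$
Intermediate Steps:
$b = 19$ ($b = 7 + 12 = 19$)
$\left(1 \frac{1}{-112} - d{\left(27 \right)}\right) b = \left(1 \frac{1}{-112} - \left(-5 + 27\right)^{2}\right) 19 = \left(1 \left(- \frac{1}{112}\right) - 22^{2}\right) 19 = \left(- \frac{1}{112} - 484\right) 19 = \left(- \frac{54209}{112}\right) 19 = - \frac{1029971}{112}$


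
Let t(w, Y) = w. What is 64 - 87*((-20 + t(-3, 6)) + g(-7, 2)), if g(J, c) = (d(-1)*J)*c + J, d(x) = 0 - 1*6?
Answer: -4634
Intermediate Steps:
d(x) = -6 (d(x) = 0 - 6 = -6)
g(J, c) = J - 6*J*c (g(J, c) = (-6*J)*c + J = -6*J*c + J = J - 6*J*c)
64 - 87*((-20 + t(-3, 6)) + g(-7, 2)) = 64 - 87*((-20 - 3) - 7*(1 - 6*2)) = 64 - 87*(-23 - 7*(1 - 12)) = 64 - 87*(-23 - 7*(-11)) = 64 - 87*(-23 + 77) = 64 - 87*54 = 64 - 4698 = -4634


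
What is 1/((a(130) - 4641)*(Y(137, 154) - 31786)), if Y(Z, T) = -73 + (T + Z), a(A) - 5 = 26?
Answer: 1/145528480 ≈ 6.8715e-9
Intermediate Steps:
a(A) = 31 (a(A) = 5 + 26 = 31)
Y(Z, T) = -73 + T + Z
1/((a(130) - 4641)*(Y(137, 154) - 31786)) = 1/((31 - 4641)*((-73 + 154 + 137) - 31786)) = 1/(-4610*(218 - 31786)) = 1/(-4610*(-31568)) = 1/145528480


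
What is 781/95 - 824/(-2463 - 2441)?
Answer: 488538/58235 ≈ 8.3891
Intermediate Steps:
781/95 - 824/(-2463 - 2441) = 781*(1/95) - 824/(-4904) = 781/95 - 824*(-1/4904) = 781/95 + 103/613 = 488538/58235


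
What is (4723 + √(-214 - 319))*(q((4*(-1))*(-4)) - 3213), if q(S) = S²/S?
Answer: -15099431 - 3197*I*√533 ≈ -1.5099e+7 - 73809.0*I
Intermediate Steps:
q(S) = S
(4723 + √(-214 - 319))*(q((4*(-1))*(-4)) - 3213) = (4723 + √(-214 - 319))*((4*(-1))*(-4) - 3213) = (4723 + √(-533))*(-4*(-4) - 3213) = (4723 + I*√533)*(16 - 3213) = (4723 + I*√533)*(-3197) = -15099431 - 3197*I*√533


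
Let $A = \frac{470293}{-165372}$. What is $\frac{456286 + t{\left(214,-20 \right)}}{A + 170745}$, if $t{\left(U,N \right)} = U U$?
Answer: $\frac{83030304504}{28235971847} \approx 2.9406$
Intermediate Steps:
$t{\left(U,N \right)} = U^{2}$
$A = - \frac{470293}{165372}$ ($A = 470293 \left(- \frac{1}{165372}\right) = - \frac{470293}{165372} \approx -2.8438$)
$\frac{456286 + t{\left(214,-20 \right)}}{A + 170745} = \frac{456286 + 214^{2}}{- \frac{470293}{165372} + 170745} = \frac{456286 + 45796}{\frac{28235971847}{165372}} = 502082 \cdot \frac{165372}{28235971847} = \frac{83030304504}{28235971847}$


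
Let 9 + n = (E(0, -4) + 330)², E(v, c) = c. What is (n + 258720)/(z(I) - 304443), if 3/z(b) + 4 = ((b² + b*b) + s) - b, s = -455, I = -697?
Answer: -734399184/612577135 ≈ -1.1989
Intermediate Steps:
n = 106267 (n = -9 + (-4 + 330)² = -9 + 326² = -9 + 106276 = 106267)
z(b) = 3/(-459 - b + 2*b²) (z(b) = 3/(-4 + (((b² + b*b) - 455) - b)) = 3/(-4 + (((b² + b²) - 455) - b)) = 3/(-4 + ((2*b² - 455) - b)) = 3/(-4 + ((-455 + 2*b²) - b)) = 3/(-4 + (-455 - b + 2*b²)) = 3/(-459 - b + 2*b²))
(n + 258720)/(z(I) - 304443) = (106267 + 258720)/(3/(-459 - 1*(-697) + 2*(-697)²) - 304443) = 364987/(3/(-459 + 697 + 2*485809) - 304443) = 364987/(3/(-459 + 697 + 971618) - 304443) = 364987/(3/971856 - 304443) = 364987/(3*(1/971856) - 304443) = 364987/(1/323952 - 304443) = 364987/(-98624918735/323952) = 364987*(-323952/98624918735) = -734399184/612577135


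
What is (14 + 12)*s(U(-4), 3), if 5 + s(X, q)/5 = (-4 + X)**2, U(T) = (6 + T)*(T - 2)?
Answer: 32630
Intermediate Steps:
U(T) = (-2 + T)*(6 + T) (U(T) = (6 + T)*(-2 + T) = (-2 + T)*(6 + T))
s(X, q) = -25 + 5*(-4 + X)**2
(14 + 12)*s(U(-4), 3) = (14 + 12)*(-25 + 5*(-4 + (-12 + (-4)**2 + 4*(-4)))**2) = 26*(-25 + 5*(-4 + (-12 + 16 - 16))**2) = 26*(-25 + 5*(-4 - 12)**2) = 26*(-25 + 5*(-16)**2) = 26*(-25 + 5*256) = 26*(-25 + 1280) = 26*1255 = 32630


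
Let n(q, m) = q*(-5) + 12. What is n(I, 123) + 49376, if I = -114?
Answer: 49958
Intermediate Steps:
n(q, m) = 12 - 5*q (n(q, m) = -5*q + 12 = 12 - 5*q)
n(I, 123) + 49376 = (12 - 5*(-114)) + 49376 = (12 + 570) + 49376 = 582 + 49376 = 49958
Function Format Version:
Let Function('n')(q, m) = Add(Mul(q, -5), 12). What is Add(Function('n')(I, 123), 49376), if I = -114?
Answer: 49958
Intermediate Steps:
Function('n')(q, m) = Add(12, Mul(-5, q)) (Function('n')(q, m) = Add(Mul(-5, q), 12) = Add(12, Mul(-5, q)))
Add(Function('n')(I, 123), 49376) = Add(Add(12, Mul(-5, -114)), 49376) = Add(Add(12, 570), 49376) = Add(582, 49376) = 49958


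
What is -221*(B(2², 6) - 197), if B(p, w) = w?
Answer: 42211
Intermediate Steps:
-221*(B(2², 6) - 197) = -221*(6 - 197) = -221*(-191) = 42211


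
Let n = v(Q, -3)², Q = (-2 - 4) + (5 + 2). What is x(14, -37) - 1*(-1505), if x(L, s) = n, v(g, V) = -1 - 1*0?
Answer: 1506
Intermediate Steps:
Q = 1 (Q = -6 + 7 = 1)
v(g, V) = -1 (v(g, V) = -1 + 0 = -1)
n = 1 (n = (-1)² = 1)
x(L, s) = 1
x(14, -37) - 1*(-1505) = 1 - 1*(-1505) = 1 + 1505 = 1506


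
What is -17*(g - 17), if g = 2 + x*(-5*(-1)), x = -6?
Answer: 765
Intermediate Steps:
g = -28 (g = 2 - (-30)*(-1) = 2 - 6*5 = 2 - 30 = -28)
-17*(g - 17) = -17*(-28 - 17) = -17*(-45) = 765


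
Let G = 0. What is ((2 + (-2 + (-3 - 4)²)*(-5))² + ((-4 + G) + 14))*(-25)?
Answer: -1357475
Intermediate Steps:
((2 + (-2 + (-3 - 4)²)*(-5))² + ((-4 + G) + 14))*(-25) = ((2 + (-2 + (-3 - 4)²)*(-5))² + ((-4 + 0) + 14))*(-25) = ((2 + (-2 + (-7)²)*(-5))² + (-4 + 14))*(-25) = ((2 + (-2 + 49)*(-5))² + 10)*(-25) = ((2 + 47*(-5))² + 10)*(-25) = ((2 - 235)² + 10)*(-25) = ((-233)² + 10)*(-25) = (54289 + 10)*(-25) = 54299*(-25) = -1357475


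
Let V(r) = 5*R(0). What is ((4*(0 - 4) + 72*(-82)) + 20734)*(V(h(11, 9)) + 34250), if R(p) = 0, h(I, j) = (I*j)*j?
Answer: 507379500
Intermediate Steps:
h(I, j) = I*j²
V(r) = 0 (V(r) = 5*0 = 0)
((4*(0 - 4) + 72*(-82)) + 20734)*(V(h(11, 9)) + 34250) = ((4*(0 - 4) + 72*(-82)) + 20734)*(0 + 34250) = ((4*(-4) - 5904) + 20734)*34250 = ((-16 - 5904) + 20734)*34250 = (-5920 + 20734)*34250 = 14814*34250 = 507379500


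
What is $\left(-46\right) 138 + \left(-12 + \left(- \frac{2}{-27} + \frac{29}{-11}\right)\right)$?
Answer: $- \frac{1889681}{297} \approx -6362.6$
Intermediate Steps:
$\left(-46\right) 138 + \left(-12 + \left(- \frac{2}{-27} + \frac{29}{-11}\right)\right) = -6348 + \left(-12 + \left(\left(-2\right) \left(- \frac{1}{27}\right) + 29 \left(- \frac{1}{11}\right)\right)\right) = -6348 + \left(-12 + \left(\frac{2}{27} - \frac{29}{11}\right)\right) = -6348 - \frac{4325}{297} = - \frac{1889681}{297}$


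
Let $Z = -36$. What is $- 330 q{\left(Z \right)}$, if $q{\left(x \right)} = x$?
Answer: $11880$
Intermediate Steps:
$- 330 q{\left(Z \right)} = \left(-330\right) \left(-36\right) = 11880$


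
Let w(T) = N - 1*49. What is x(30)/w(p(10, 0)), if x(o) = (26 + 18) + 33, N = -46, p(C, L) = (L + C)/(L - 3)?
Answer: -77/95 ≈ -0.81053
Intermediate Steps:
p(C, L) = (C + L)/(-3 + L)
x(o) = 77 (x(o) = 44 + 33 = 77)
w(T) = -95 (w(T) = -46 - 1*49 = -46 - 49 = -95)
x(30)/w(p(10, 0)) = 77/(-95) = 77*(-1/95) = -77/95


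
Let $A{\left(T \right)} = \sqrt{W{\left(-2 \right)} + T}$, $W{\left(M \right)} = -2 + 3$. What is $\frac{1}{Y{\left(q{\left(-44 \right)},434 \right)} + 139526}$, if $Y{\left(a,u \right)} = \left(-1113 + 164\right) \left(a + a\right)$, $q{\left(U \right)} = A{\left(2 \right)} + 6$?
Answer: $\frac{64069}{8204269916} + \frac{949 \sqrt{3}}{8204269916} \approx 8.0096 \cdot 10^{-6}$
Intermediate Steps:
$W{\left(M \right)} = 1$
$A{\left(T \right)} = \sqrt{1 + T}$
$q{\left(U \right)} = 6 + \sqrt{3}$ ($q{\left(U \right)} = \sqrt{1 + 2} + 6 = \sqrt{3} + 6 = 6 + \sqrt{3}$)
$Y{\left(a,u \right)} = - 1898 a$ ($Y{\left(a,u \right)} = - 949 \cdot 2 a = - 1898 a$)
$\frac{1}{Y{\left(q{\left(-44 \right)},434 \right)} + 139526} = \frac{1}{- 1898 \left(6 + \sqrt{3}\right) + 139526} = \frac{1}{\left(-11388 - 1898 \sqrt{3}\right) + 139526} = \frac{1}{128138 - 1898 \sqrt{3}}$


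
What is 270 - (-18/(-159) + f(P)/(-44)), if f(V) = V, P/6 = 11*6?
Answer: 14781/53 ≈ 278.89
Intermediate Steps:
P = 396 (P = 6*(11*6) = 6*66 = 396)
270 - (-18/(-159) + f(P)/(-44)) = 270 - (-18/(-159) + 396/(-44)) = 270 - (-18*(-1/159) + 396*(-1/44)) = 270 - (6/53 - 9) = 270 - 1*(-471/53) = 270 + 471/53 = 14781/53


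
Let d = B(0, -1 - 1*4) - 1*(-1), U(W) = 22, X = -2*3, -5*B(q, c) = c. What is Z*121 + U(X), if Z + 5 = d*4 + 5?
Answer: 990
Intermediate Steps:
B(q, c) = -c/5
X = -6
d = 2 (d = -(-1 - 1*4)/5 - 1*(-1) = -(-1 - 4)/5 + 1 = -⅕*(-5) + 1 = 1 + 1 = 2)
Z = 8 (Z = -5 + (2*4 + 5) = -5 + (8 + 5) = -5 + 13 = 8)
Z*121 + U(X) = 8*121 + 22 = 968 + 22 = 990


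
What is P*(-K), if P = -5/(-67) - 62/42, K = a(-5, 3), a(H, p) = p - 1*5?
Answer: -3944/1407 ≈ -2.8031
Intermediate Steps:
a(H, p) = -5 + p (a(H, p) = p - 5 = -5 + p)
K = -2 (K = -5 + 3 = -2)
P = -1972/1407 (P = -5*(-1/67) - 62*1/42 = 5/67 - 31/21 = -1972/1407 ≈ -1.4016)
P*(-K) = -(-1972)*(-2)/1407 = -1972/1407*2 = -3944/1407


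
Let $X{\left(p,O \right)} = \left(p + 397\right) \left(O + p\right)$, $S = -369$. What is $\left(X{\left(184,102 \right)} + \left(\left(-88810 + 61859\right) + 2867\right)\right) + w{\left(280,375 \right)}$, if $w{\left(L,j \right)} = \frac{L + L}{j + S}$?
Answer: $\frac{426526}{3} \approx 1.4218 \cdot 10^{5}$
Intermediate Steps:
$X{\left(p,O \right)} = \left(397 + p\right) \left(O + p\right)$
$w{\left(L,j \right)} = \frac{2 L}{-369 + j}$ ($w{\left(L,j \right)} = \frac{L + L}{j - 369} = \frac{2 L}{-369 + j}$)
$\left(X{\left(184,102 \right)} + \left(\left(-88810 + 61859\right) + 2867\right)\right) + w{\left(280,375 \right)} = \left(\left(184^{2} + 397 \cdot 102 + 397 \cdot 184 + 102 \cdot 184\right) + \left(\left(-88810 + 61859\right) + 2867\right)\right) + 2 \cdot 280 \frac{1}{-369 + 375} = \left(\left(33856 + 40494 + 73048 + 18768\right) + \left(-26951 + 2867\right)\right) + 2 \cdot 280 \cdot \frac{1}{6} = \left(166166 - 24084\right) + 2 \cdot 280 \cdot \frac{1}{6} = 142082 + \frac{280}{3} = \frac{426526}{3}$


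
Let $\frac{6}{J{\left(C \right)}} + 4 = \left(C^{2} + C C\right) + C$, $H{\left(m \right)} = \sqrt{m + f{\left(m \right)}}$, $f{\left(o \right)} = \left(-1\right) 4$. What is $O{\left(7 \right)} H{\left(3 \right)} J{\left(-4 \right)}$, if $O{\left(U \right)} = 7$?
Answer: $\frac{7 i}{4} \approx 1.75 i$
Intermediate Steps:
$f{\left(o \right)} = -4$
$H{\left(m \right)} = \sqrt{-4 + m}$ ($H{\left(m \right)} = \sqrt{m - 4} = \sqrt{-4 + m}$)
$J{\left(C \right)} = \frac{6}{-4 + C + 2 C^{2}}$ ($J{\left(C \right)} = \frac{6}{-4 + \left(\left(C^{2} + C C\right) + C\right)} = \frac{6}{-4 + \left(\left(C^{2} + C^{2}\right) + C\right)} = \frac{6}{-4 + \left(2 C^{2} + C\right)} = \frac{6}{-4 + \left(C + 2 C^{2}\right)} = \frac{6}{-4 + C + 2 C^{2}}$)
$O{\left(7 \right)} H{\left(3 \right)} J{\left(-4 \right)} = 7 \sqrt{-4 + 3} \frac{6}{-4 - 4 + 2 \left(-4\right)^{2}} = 7 \sqrt{-1} \frac{6}{-4 - 4 + 2 \cdot 16} = 7 i \frac{6}{-4 - 4 + 32} = 7 i \frac{6}{24} = 7 i 6 \cdot \frac{1}{24} = 7 i \frac{1}{4} = \frac{7 i}{4}$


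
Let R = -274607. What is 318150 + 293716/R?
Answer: 900679622/2831 ≈ 3.1815e+5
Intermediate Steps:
318150 + 293716/R = 318150 + 293716/(-274607) = 318150 + 293716*(-1/274607) = 318150 - 3028/2831 = 900679622/2831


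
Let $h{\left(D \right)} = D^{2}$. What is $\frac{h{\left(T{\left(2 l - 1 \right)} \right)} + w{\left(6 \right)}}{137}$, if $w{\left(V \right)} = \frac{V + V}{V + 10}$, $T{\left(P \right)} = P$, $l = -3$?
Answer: $\frac{199}{548} \approx 0.36314$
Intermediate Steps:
$w{\left(V \right)} = \frac{2 V}{10 + V}$
$\frac{h{\left(T{\left(2 l - 1 \right)} \right)} + w{\left(6 \right)}}{137} = \frac{\left(2 \left(-3\right) - 1\right)^{2} + 2 \cdot 6 \frac{1}{10 + 6}}{137} = \frac{\left(-6 - 1\right)^{2} + 2 \cdot 6 \cdot \frac{1}{16}}{137} = \frac{\left(-7\right)^{2} + 2 \cdot 6 \cdot \frac{1}{16}}{137} = \frac{49 + \frac{3}{4}}{137} = \frac{1}{137} \cdot \frac{199}{4} = \frac{199}{548}$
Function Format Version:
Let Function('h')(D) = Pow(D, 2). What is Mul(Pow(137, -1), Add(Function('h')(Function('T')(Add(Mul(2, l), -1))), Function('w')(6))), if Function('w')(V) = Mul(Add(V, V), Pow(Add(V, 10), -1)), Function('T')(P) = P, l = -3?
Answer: Rational(199, 548) ≈ 0.36314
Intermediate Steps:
Function('w')(V) = Mul(2, V, Pow(Add(10, V), -1)) (Function('w')(V) = Mul(Mul(2, V), Pow(Add(10, V), -1)) = Mul(2, V, Pow(Add(10, V), -1)))
Mul(Pow(137, -1), Add(Function('h')(Function('T')(Add(Mul(2, l), -1))), Function('w')(6))) = Mul(Pow(137, -1), Add(Pow(Add(Mul(2, -3), -1), 2), Mul(2, 6, Pow(Add(10, 6), -1)))) = Mul(Rational(1, 137), Add(Pow(Add(-6, -1), 2), Mul(2, 6, Pow(16, -1)))) = Mul(Rational(1, 137), Add(Pow(-7, 2), Mul(2, 6, Rational(1, 16)))) = Mul(Rational(1, 137), Add(49, Rational(3, 4))) = Mul(Rational(1, 137), Rational(199, 4)) = Rational(199, 548)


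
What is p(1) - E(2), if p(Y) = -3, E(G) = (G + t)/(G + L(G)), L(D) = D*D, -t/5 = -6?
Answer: -25/3 ≈ -8.3333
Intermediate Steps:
t = 30 (t = -5*(-6) = 30)
L(D) = D²
E(G) = (30 + G)/(G + G²) (E(G) = (G + 30)/(G + G²) = (30 + G)/(G + G²))
p(1) - E(2) = -3 - (30 + 2)/(2*(1 + 2)) = -3 - 32/(2*3) = -3 - 1*16/3 = -3 - 16/3 = -25/3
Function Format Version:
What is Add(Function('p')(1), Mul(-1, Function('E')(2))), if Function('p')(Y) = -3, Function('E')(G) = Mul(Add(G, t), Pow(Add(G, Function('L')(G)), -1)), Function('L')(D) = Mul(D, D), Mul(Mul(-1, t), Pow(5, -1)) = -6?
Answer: Rational(-25, 3) ≈ -8.3333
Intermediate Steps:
t = 30 (t = Mul(-5, -6) = 30)
Function('L')(D) = Pow(D, 2)
Function('E')(G) = Mul(Pow(Add(G, Pow(G, 2)), -1), Add(30, G)) (Function('E')(G) = Mul(Add(G, 30), Pow(Add(G, Pow(G, 2)), -1)) = Mul(Add(30, G), Pow(Add(G, Pow(G, 2)), -1)) = Mul(Pow(Add(G, Pow(G, 2)), -1), Add(30, G)))
Add(Function('p')(1), Mul(-1, Function('E')(2))) = Add(-3, Mul(-1, Mul(Pow(2, -1), Pow(Add(1, 2), -1), Add(30, 2)))) = Add(-3, Mul(-1, Mul(Rational(1, 2), Pow(3, -1), 32))) = Add(-3, Mul(-1, Mul(Rational(1, 2), Rational(1, 3), 32))) = Add(-3, Mul(-1, Rational(16, 3))) = Add(-3, Rational(-16, 3)) = Rational(-25, 3)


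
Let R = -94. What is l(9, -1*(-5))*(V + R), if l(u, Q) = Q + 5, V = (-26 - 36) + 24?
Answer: -1320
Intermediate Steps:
V = -38 (V = -62 + 24 = -38)
l(u, Q) = 5 + Q
l(9, -1*(-5))*(V + R) = (5 - 1*(-5))*(-38 - 94) = (5 + 5)*(-132) = 10*(-132) = -1320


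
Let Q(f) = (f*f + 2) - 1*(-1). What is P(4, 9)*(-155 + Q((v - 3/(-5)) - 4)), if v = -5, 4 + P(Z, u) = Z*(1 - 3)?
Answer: 24432/25 ≈ 977.28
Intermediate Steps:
P(Z, u) = -4 - 2*Z (P(Z, u) = -4 + Z*(1 - 3) = -4 + Z*(-2) = -4 - 2*Z)
Q(f) = 3 + f**2 (Q(f) = (f**2 + 2) + 1 = (2 + f**2) + 1 = 3 + f**2)
P(4, 9)*(-155 + Q((v - 3/(-5)) - 4)) = (-4 - 2*4)*(-155 + (3 + ((-5 - 3/(-5)) - 4)**2)) = (-4 - 8)*(-155 + (3 + ((-5 - 3*(-1/5)) - 4)**2)) = -12*(-155 + (3 + ((-5 + 3/5) - 4)**2)) = -12*(-155 + (3 + (-22/5 - 4)**2)) = -12*(-155 + (3 + (-42/5)**2)) = -12*(-155 + (3 + 1764/25)) = -12*(-155 + 1839/25) = -12*(-2036/25) = 24432/25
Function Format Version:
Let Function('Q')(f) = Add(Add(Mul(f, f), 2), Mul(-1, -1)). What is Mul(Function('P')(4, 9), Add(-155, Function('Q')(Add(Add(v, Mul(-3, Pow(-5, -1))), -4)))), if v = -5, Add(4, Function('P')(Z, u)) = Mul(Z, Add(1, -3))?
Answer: Rational(24432, 25) ≈ 977.28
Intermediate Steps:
Function('P')(Z, u) = Add(-4, Mul(-2, Z)) (Function('P')(Z, u) = Add(-4, Mul(Z, Add(1, -3))) = Add(-4, Mul(Z, -2)) = Add(-4, Mul(-2, Z)))
Function('Q')(f) = Add(3, Pow(f, 2)) (Function('Q')(f) = Add(Add(Pow(f, 2), 2), 1) = Add(Add(2, Pow(f, 2)), 1) = Add(3, Pow(f, 2)))
Mul(Function('P')(4, 9), Add(-155, Function('Q')(Add(Add(v, Mul(-3, Pow(-5, -1))), -4)))) = Mul(Add(-4, Mul(-2, 4)), Add(-155, Add(3, Pow(Add(Add(-5, Mul(-3, Pow(-5, -1))), -4), 2)))) = Mul(Add(-4, -8), Add(-155, Add(3, Pow(Add(Add(-5, Mul(-3, Rational(-1, 5))), -4), 2)))) = Mul(-12, Add(-155, Add(3, Pow(Add(Add(-5, Rational(3, 5)), -4), 2)))) = Mul(-12, Add(-155, Add(3, Pow(Add(Rational(-22, 5), -4), 2)))) = Mul(-12, Add(-155, Add(3, Pow(Rational(-42, 5), 2)))) = Mul(-12, Add(-155, Add(3, Rational(1764, 25)))) = Mul(-12, Add(-155, Rational(1839, 25))) = Mul(-12, Rational(-2036, 25)) = Rational(24432, 25)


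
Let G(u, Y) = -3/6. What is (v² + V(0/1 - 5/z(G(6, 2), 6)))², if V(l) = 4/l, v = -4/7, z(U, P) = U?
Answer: 31684/60025 ≈ 0.52785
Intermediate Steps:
G(u, Y) = -½ (G(u, Y) = -3*⅙ = -½)
v = -4/7 (v = -4*⅐ = -4/7 ≈ -0.57143)
(v² + V(0/1 - 5/z(G(6, 2), 6)))² = ((-4/7)² + 4/(0/1 - 5/(-½)))² = (16/49 + 4/(0*1 - 5*(-2)))² = (16/49 + 4/(0 + 10))² = (16/49 + 4/10)² = (16/49 + 4*(⅒))² = (16/49 + ⅖)² = (178/245)² = 31684/60025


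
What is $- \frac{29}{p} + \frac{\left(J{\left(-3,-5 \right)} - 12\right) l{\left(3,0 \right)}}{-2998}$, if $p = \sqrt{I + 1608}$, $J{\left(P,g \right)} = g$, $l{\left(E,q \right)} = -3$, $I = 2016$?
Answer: $- \frac{51}{2998} - \frac{29 \sqrt{906}}{1812} \approx -0.49874$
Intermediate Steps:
$p = 2 \sqrt{906}$ ($p = \sqrt{2016 + 1608} = \sqrt{3624} = 2 \sqrt{906} \approx 60.2$)
$- \frac{29}{p} + \frac{\left(J{\left(-3,-5 \right)} - 12\right) l{\left(3,0 \right)}}{-2998} = - \frac{29}{2 \sqrt{906}} + \frac{\left(-5 - 12\right) \left(-3\right)}{-2998} = - 29 \frac{\sqrt{906}}{1812} + \left(-17\right) \left(-3\right) \left(- \frac{1}{2998}\right) = - \frac{29 \sqrt{906}}{1812} + 51 \left(- \frac{1}{2998}\right) = - \frac{29 \sqrt{906}}{1812} - \frac{51}{2998} = - \frac{51}{2998} - \frac{29 \sqrt{906}}{1812}$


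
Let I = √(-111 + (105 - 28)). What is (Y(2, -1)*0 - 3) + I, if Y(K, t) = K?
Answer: -3 + I*√34 ≈ -3.0 + 5.831*I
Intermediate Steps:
I = I*√34 (I = √(-111 + 77) = √(-34) = I*√34 ≈ 5.8309*I)
(Y(2, -1)*0 - 3) + I = (2*0 - 3) + I*√34 = (0 - 3) + I*√34 = -3 + I*√34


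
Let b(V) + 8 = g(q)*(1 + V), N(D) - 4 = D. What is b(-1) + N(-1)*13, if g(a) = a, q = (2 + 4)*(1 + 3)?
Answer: 31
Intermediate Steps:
q = 24 (q = 6*4 = 24)
N(D) = 4 + D
b(V) = 16 + 24*V (b(V) = -8 + 24*(1 + V) = -8 + (24 + 24*V) = 16 + 24*V)
b(-1) + N(-1)*13 = (16 + 24*(-1)) + (4 - 1)*13 = (16 - 24) + 3*13 = -8 + 39 = 31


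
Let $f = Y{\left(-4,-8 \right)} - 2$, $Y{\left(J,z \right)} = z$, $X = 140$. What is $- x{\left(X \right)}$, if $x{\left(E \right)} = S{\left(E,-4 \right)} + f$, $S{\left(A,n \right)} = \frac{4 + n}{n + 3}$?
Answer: $10$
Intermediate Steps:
$f = -10$ ($f = -8 - 2 = -10$)
$S{\left(A,n \right)} = \frac{4 + n}{3 + n}$
$x{\left(E \right)} = -10$ ($x{\left(E \right)} = \frac{4 - 4}{3 - 4} - 10 = \frac{1}{-1} \cdot 0 - 10 = \left(-1\right) 0 - 10 = 0 - 10 = -10$)
$- x{\left(X \right)} = \left(-1\right) \left(-10\right) = 10$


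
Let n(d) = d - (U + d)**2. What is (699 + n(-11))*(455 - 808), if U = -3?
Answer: -173676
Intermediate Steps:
n(d) = d - (-3 + d)**2
(699 + n(-11))*(455 - 808) = (699 + (-11 - (-3 - 11)**2))*(455 - 808) = (699 + (-11 - 1*(-14)**2))*(-353) = (699 + (-11 - 1*196))*(-353) = (699 + (-11 - 196))*(-353) = (699 - 207)*(-353) = 492*(-353) = -173676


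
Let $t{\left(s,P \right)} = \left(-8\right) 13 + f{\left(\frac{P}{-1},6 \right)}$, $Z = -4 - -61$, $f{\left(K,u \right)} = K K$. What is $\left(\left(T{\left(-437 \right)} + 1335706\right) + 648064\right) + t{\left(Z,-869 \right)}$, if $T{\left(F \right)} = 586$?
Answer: $2739413$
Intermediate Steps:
$f{\left(K,u \right)} = K^{2}$
$Z = 57$ ($Z = -4 + 61 = 57$)
$t{\left(s,P \right)} = -104 + P^{2}$ ($t{\left(s,P \right)} = \left(-8\right) 13 + \left(\frac{P}{-1}\right)^{2} = -104 + \left(P \left(-1\right)\right)^{2} = -104 + \left(- P\right)^{2} = -104 + P^{2}$)
$\left(\left(T{\left(-437 \right)} + 1335706\right) + 648064\right) + t{\left(Z,-869 \right)} = \left(\left(586 + 1335706\right) + 648064\right) - \left(104 - \left(-869\right)^{2}\right) = \left(1336292 + 648064\right) + \left(-104 + 755161\right) = 1984356 + 755057 = 2739413$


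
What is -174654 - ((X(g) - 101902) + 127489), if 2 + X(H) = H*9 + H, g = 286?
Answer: -203099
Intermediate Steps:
X(H) = -2 + 10*H (X(H) = -2 + (H*9 + H) = -2 + (9*H + H) = -2 + 10*H)
-174654 - ((X(g) - 101902) + 127489) = -174654 - (((-2 + 10*286) - 101902) + 127489) = -174654 - (((-2 + 2860) - 101902) + 127489) = -174654 - ((2858 - 101902) + 127489) = -174654 - (-99044 + 127489) = -174654 - 1*28445 = -174654 - 28445 = -203099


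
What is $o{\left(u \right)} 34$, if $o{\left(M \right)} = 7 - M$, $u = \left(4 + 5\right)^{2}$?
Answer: $-2516$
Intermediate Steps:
$u = 81$ ($u = 9^{2} = 81$)
$o{\left(u \right)} 34 = \left(7 - 81\right) 34 = \left(-74\right) 34 = -2516$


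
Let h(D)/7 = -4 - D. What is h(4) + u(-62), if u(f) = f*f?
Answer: 3788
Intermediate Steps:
u(f) = f**2
h(D) = -28 - 7*D (h(D) = 7*(-4 - D) = -28 - 7*D)
h(4) + u(-62) = (-28 - 7*4) + (-62)**2 = (-28 - 28) + 3844 = -56 + 3844 = 3788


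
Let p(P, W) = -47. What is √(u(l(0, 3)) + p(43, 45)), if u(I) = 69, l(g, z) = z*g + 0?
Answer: √22 ≈ 4.6904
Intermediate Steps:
l(g, z) = g*z (l(g, z) = g*z + 0 = g*z)
√(u(l(0, 3)) + p(43, 45)) = √(69 - 47) = √22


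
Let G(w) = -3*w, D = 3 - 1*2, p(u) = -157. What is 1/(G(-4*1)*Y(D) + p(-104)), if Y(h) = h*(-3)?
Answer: -1/193 ≈ -0.0051813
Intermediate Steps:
D = 1 (D = 3 - 2 = 1)
Y(h) = -3*h
1/(G(-4*1)*Y(D) + p(-104)) = 1/((-(-12))*(-3*1) - 157) = 1/(-3*(-4)*(-3) - 157) = 1/(12*(-3) - 157) = 1/(-36 - 157) = 1/(-193) = -1/193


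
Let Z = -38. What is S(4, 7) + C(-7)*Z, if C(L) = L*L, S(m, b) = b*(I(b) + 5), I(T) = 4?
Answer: -1799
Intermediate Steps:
S(m, b) = 9*b (S(m, b) = b*(4 + 5) = b*9 = 9*b)
C(L) = L²
S(4, 7) + C(-7)*Z = 9*7 + (-7)²*(-38) = 63 + 49*(-38) = 63 - 1862 = -1799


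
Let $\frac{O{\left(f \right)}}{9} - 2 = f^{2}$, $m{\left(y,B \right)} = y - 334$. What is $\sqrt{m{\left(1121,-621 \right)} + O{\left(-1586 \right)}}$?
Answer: $\sqrt{22639369} \approx 4758.1$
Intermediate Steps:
$m{\left(y,B \right)} = -334 + y$ ($m{\left(y,B \right)} = y - 334 = -334 + y$)
$O{\left(f \right)} = 18 + 9 f^{2}$
$\sqrt{m{\left(1121,-621 \right)} + O{\left(-1586 \right)}} = \sqrt{\left(-334 + 1121\right) + \left(18 + 9 \left(-1586\right)^{2}\right)} = \sqrt{787 + \left(18 + 9 \cdot 2515396\right)} = \sqrt{787 + \left(18 + 22638564\right)} = \sqrt{787 + 22638582} = \sqrt{22639369}$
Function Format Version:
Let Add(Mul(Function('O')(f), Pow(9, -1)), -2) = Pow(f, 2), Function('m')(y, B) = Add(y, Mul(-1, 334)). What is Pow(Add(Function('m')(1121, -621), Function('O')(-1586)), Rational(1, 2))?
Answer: Pow(22639369, Rational(1, 2)) ≈ 4758.1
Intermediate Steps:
Function('m')(y, B) = Add(-334, y) (Function('m')(y, B) = Add(y, -334) = Add(-334, y))
Function('O')(f) = Add(18, Mul(9, Pow(f, 2)))
Pow(Add(Function('m')(1121, -621), Function('O')(-1586)), Rational(1, 2)) = Pow(Add(Add(-334, 1121), Add(18, Mul(9, Pow(-1586, 2)))), Rational(1, 2)) = Pow(Add(787, Add(18, Mul(9, 2515396))), Rational(1, 2)) = Pow(Add(787, Add(18, 22638564)), Rational(1, 2)) = Pow(Add(787, 22638582), Rational(1, 2)) = Pow(22639369, Rational(1, 2))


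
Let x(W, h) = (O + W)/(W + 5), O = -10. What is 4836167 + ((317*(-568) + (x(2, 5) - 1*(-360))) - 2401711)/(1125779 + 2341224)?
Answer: 117369020412650/24269021 ≈ 4.8362e+6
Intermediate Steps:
x(W, h) = (-10 + W)/(5 + W) (x(W, h) = (-10 + W)/(W + 5) = (-10 + W)/(5 + W))
4836167 + ((317*(-568) + (x(2, 5) - 1*(-360))) - 2401711)/(1125779 + 2341224) = 4836167 + ((317*(-568) + ((-10 + 2)/(5 + 2) - 1*(-360))) - 2401711)/(1125779 + 2341224) = 4836167 + ((-180056 + (-8/7 + 360)) - 2401711)/3467003 = 4836167 + ((-180056 + ((⅐)*(-8) + 360)) - 2401711)*(1/3467003) = 4836167 + ((-180056 + (-8/7 + 360)) - 2401711)*(1/3467003) = 4836167 + ((-180056 + 2512/7) - 2401711)*(1/3467003) = 4836167 + (-1257880/7 - 2401711)*(1/3467003) = 4836167 - 18069857/7*1/3467003 = 4836167 - 18069857/24269021 = 117369020412650/24269021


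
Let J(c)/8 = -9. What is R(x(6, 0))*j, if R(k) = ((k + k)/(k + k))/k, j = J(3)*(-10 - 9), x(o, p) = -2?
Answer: -684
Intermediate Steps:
J(c) = -72 (J(c) = 8*(-9) = -72)
j = 1368 (j = -72*(-10 - 9) = -72*(-19) = 1368)
R(k) = 1/k (R(k) = ((2*k)/((2*k)))/k = ((2*k)*(1/(2*k)))/k = 1/k)
R(x(6, 0))*j = 1368/(-2) = -½*1368 = -684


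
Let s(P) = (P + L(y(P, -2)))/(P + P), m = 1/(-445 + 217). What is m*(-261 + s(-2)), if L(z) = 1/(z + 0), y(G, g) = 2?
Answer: 695/608 ≈ 1.1431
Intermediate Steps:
L(z) = 1/z
m = -1/228 (m = 1/(-228) = -1/228 ≈ -0.0043860)
s(P) = (½ + P)/(2*P) (s(P) = (P + 1/2)/(P + P) = (P + ½)/((2*P)) = (½ + P)*(1/(2*P)) = (½ + P)/(2*P))
m*(-261 + s(-2)) = -(-261 + (¼)*(1 + 2*(-2))/(-2))/228 = -(-261 + (¼)*(-½)*(1 - 4))/228 = -(-261 + (¼)*(-½)*(-3))/228 = -(-261 + 3/8)/228 = -1/228*(-2085/8) = 695/608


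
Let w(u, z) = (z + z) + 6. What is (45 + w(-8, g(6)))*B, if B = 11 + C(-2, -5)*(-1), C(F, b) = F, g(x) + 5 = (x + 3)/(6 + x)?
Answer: 1105/2 ≈ 552.50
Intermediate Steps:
g(x) = -5 + (3 + x)/(6 + x) (g(x) = -5 + (x + 3)/(6 + x) = -5 + (3 + x)/(6 + x))
w(u, z) = 6 + 2*z (w(u, z) = 2*z + 6 = 6 + 2*z)
B = 13 (B = 11 - 2*(-1) = 11 + 2 = 13)
(45 + w(-8, g(6)))*B = (45 + (6 + 2*((-27 - 4*6)/(6 + 6))))*13 = (45 + (6 + 2*((-27 - 24)/12)))*13 = (45 + (6 + 2*((1/12)*(-51))))*13 = (45 + (6 + 2*(-17/4)))*13 = (45 + (6 - 17/2))*13 = (45 - 5/2)*13 = (85/2)*13 = 1105/2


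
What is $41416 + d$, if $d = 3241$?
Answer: $44657$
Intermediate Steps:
$41416 + d = 41416 + 3241 = 44657$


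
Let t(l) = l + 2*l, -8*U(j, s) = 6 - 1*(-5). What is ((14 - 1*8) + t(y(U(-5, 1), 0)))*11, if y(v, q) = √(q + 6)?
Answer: 66 + 33*√6 ≈ 146.83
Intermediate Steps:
U(j, s) = -11/8 (U(j, s) = -(6 - 1*(-5))/8 = -(6 + 5)/8 = -⅛*11 = -11/8)
y(v, q) = √(6 + q)
t(l) = 3*l
((14 - 1*8) + t(y(U(-5, 1), 0)))*11 = ((14 - 1*8) + 3*√(6 + 0))*11 = ((14 - 8) + 3*√6)*11 = (6 + 3*√6)*11 = 66 + 33*√6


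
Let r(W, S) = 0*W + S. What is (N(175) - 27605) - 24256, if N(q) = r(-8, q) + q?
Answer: -51511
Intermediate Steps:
r(W, S) = S (r(W, S) = 0 + S = S)
N(q) = 2*q (N(q) = q + q = 2*q)
(N(175) - 27605) - 24256 = (2*175 - 27605) - 24256 = (350 - 27605) - 24256 = -27255 - 24256 = -51511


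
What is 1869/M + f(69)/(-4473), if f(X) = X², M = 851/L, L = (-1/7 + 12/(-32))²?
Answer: -12868619/27068608 ≈ -0.47541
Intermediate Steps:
L = 841/3136 (L = (-1*⅐ + 12*(-1/32))² = (-⅐ - 3/8)² = (-29/56)² = 841/3136 ≈ 0.26818)
M = 2668736/841 (M = 851/(841/3136) = 851*(3136/841) = 2668736/841 ≈ 3173.3)
1869/M + f(69)/(-4473) = 1869/(2668736/841) + 69²/(-4473) = 1869*(841/2668736) + 4761*(-1/4473) = 224547/381248 - 529/497 = -12868619/27068608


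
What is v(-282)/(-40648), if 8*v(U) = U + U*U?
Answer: -39621/162592 ≈ -0.24368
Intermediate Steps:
v(U) = U/8 + U²/8 (v(U) = (U + U*U)/8 = (U + U²)/8 = U/8 + U²/8)
v(-282)/(-40648) = ((⅛)*(-282)*(1 - 282))/(-40648) = ((⅛)*(-282)*(-281))*(-1/40648) = (39621/4)*(-1/40648) = -39621/162592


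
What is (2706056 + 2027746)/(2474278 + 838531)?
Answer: 4733802/3312809 ≈ 1.4289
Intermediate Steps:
(2706056 + 2027746)/(2474278 + 838531) = 4733802/3312809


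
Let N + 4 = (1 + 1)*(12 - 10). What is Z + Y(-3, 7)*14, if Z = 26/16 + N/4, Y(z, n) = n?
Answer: 797/8 ≈ 99.625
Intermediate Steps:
N = 0 (N = -4 + (1 + 1)*(12 - 10) = -4 + 2*2 = -4 + 4 = 0)
Z = 13/8 (Z = 26/16 + 0/4 = 26*(1/16) + 0*(¼) = 13/8 + 0 = 13/8 ≈ 1.6250)
Z + Y(-3, 7)*14 = 13/8 + 7*14 = 13/8 + 98 = 797/8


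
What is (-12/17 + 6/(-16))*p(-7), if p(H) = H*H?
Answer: -7203/136 ≈ -52.963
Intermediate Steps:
p(H) = H²
(-12/17 + 6/(-16))*p(-7) = (-12/17 + 6/(-16))*(-7)² = (-12*1/17 + 6*(-1/16))*49 = (-12/17 - 3/8)*49 = -147/136*49 = -7203/136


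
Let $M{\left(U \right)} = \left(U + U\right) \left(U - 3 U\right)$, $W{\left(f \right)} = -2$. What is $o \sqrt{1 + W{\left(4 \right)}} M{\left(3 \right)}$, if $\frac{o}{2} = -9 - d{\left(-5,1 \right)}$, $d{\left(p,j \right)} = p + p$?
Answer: $- 72 i \approx - 72.0 i$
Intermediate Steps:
$d{\left(p,j \right)} = 2 p$
$M{\left(U \right)} = - 4 U^{2}$ ($M{\left(U \right)} = 2 U \left(- 2 U\right) = - 4 U^{2}$)
$o = 2$ ($o = 2 \left(-9 - 2 \left(-5\right)\right) = 2 \left(-9 - -10\right) = 2 \left(-9 + 10\right) = 2 \cdot 1 = 2$)
$o \sqrt{1 + W{\left(4 \right)}} M{\left(3 \right)} = 2 \sqrt{1 - 2} \left(- 4 \cdot 3^{2}\right) = 2 \sqrt{-1} \left(\left(-4\right) 9\right) = 2 i \left(-36\right) = - 72 i$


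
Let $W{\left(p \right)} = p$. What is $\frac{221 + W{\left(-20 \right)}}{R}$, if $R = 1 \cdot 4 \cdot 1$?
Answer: $\frac{201}{4} \approx 50.25$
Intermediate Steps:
$R = 4$ ($R = 1 \cdot 4 = 4$)
$\frac{221 + W{\left(-20 \right)}}{R} = \frac{221 - 20}{4} = 201 \cdot \frac{1}{4} = \frac{201}{4}$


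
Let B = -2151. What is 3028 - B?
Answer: 5179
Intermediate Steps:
3028 - B = 3028 - 1*(-2151) = 3028 + 2151 = 5179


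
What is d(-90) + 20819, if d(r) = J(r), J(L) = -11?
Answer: 20808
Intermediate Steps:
d(r) = -11
d(-90) + 20819 = -11 + 20819 = 20808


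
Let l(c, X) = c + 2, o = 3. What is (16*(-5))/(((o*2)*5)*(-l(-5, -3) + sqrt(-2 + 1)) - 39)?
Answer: -1360/1167 + 800*I/1167 ≈ -1.1654 + 0.68552*I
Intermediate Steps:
l(c, X) = 2 + c
(16*(-5))/(((o*2)*5)*(-l(-5, -3) + sqrt(-2 + 1)) - 39) = (16*(-5))/(((3*2)*5)*(-(2 - 5) + sqrt(-2 + 1)) - 39) = -80/((6*5)*(-1*(-3) + sqrt(-1)) - 39) = -80/(30*(3 + I) - 39) = -80/((90 + 30*I) - 39) = -80*(51 - 30*I)/3501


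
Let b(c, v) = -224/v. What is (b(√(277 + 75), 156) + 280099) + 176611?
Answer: 17811634/39 ≈ 4.5671e+5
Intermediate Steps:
(b(√(277 + 75), 156) + 280099) + 176611 = (-224/156 + 280099) + 176611 = (-224*1/156 + 280099) + 176611 = (-56/39 + 280099) + 176611 = 10923805/39 + 176611 = 17811634/39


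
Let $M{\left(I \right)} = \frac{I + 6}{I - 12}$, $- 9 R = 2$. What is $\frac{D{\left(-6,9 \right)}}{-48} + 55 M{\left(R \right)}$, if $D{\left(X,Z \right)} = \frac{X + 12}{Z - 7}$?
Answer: $- \frac{417}{16} \approx -26.063$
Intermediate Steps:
$R = - \frac{2}{9}$ ($R = \left(- \frac{1}{9}\right) 2 = - \frac{2}{9} \approx -0.22222$)
$M{\left(I \right)} = \frac{6 + I}{-12 + I}$
$D{\left(X,Z \right)} = \frac{12 + X}{-7 + Z}$
$\frac{D{\left(-6,9 \right)}}{-48} + 55 M{\left(R \right)} = \frac{\frac{1}{-7 + 9} \left(12 - 6\right)}{-48} + 55 \frac{6 - \frac{2}{9}}{-12 - \frac{2}{9}} = \frac{1}{2} \cdot 6 \left(- \frac{1}{48}\right) + 55 \frac{1}{- \frac{110}{9}} \cdot \frac{52}{9} = \frac{1}{2} \cdot 6 \left(- \frac{1}{48}\right) + 55 \left(\left(- \frac{9}{110}\right) \frac{52}{9}\right) = 3 \left(- \frac{1}{48}\right) + 55 \left(- \frac{26}{55}\right) = - \frac{1}{16} - 26 = - \frac{417}{16}$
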